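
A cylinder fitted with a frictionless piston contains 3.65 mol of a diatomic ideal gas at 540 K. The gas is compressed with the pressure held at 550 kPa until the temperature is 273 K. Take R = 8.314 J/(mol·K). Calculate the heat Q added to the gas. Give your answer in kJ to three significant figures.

Isobaric: W = nRΔT = (3.65)(8.314)(-267) = -8102 J.
ΔU = nCᵥΔT with Cᵥ = 5R/2: ΔU = (3.65)(20.79)(-267) = -20256 J.
Q = ΔU + W = -20256 − 8102 = -28358 J.

Q ≈ -28.4 kJ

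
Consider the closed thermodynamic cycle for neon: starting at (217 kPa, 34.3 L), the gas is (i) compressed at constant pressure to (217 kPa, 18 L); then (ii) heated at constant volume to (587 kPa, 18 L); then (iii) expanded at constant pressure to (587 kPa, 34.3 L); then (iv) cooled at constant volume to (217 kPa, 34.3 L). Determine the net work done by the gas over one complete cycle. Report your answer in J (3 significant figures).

W_net ≈ 6030 J

Constant-volume legs do no work.
W(i) = (217)(18 − 34.3) = -3537 J; W(iii) = (587)(34.3 − 18) = 9568 J.
W_net = -3537 + 9568 = 6031 J (the clockwise enclosed area).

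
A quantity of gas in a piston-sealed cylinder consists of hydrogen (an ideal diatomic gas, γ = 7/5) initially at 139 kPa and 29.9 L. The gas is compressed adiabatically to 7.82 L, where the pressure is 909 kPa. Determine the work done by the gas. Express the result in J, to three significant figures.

Adiabatic: W = (P₁V₁ − P₂V₂)/(γ − 1) with γ = 7/5.
P₁V₁ = 4156 J, P₂V₂ = 7108 J.
W = (4156 − 7108) / 0.4 = -7381 J.

W ≈ -7380 J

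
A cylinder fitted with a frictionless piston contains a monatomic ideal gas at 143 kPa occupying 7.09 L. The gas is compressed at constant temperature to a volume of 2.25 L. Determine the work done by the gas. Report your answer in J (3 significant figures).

W ≈ -1160 J

Isothermal: W = nRT ln(V₂/V₁) = P₁V₁ ln(V₂/V₁).
P₁V₁ = (143 kPa)(7.09 L) = 1014 J.
W = 1014 × ln(2.25/7.09) = 1014 × -1.148
W_by_gas = -1164 J.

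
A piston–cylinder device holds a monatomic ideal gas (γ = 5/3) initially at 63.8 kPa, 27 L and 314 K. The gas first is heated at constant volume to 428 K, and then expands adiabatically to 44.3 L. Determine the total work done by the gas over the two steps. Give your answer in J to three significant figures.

W_total ≈ 990 J

Step 1 (isochoric): W = 0 (constant volume).
After step 1: P = 86.96 kPa (V unchanged).
Step 2 (adiabatic): W = (P₁V₁ − P₂V₂)/(γ−1) = (2348 − 1688)/0.667 = 990.2 J.
W_total = 0 + 990.2 = 990.2 J.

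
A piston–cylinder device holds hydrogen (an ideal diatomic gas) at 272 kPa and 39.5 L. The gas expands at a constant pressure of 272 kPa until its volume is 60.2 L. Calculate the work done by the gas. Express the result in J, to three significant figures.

W ≈ 5630 J

Isobaric: W = P ΔV.
W = (272 kPa)(60.2 − 39.5 L) = (272)(20.7) = 5630 J.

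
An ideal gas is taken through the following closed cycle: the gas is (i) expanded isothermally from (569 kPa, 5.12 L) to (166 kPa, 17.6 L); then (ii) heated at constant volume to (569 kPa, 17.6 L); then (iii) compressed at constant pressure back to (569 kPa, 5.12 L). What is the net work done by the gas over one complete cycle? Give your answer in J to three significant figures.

Leg (i): W = PᵢVᵢ ln(V_f/Vᵢ) = (2913) ln(17.6/5.12) = 3597 J.
Leg (ii): W = 0.
Leg (iii): W = PΔV = (569)(5.12 − 17.6) = -7101 J.
W_net = 3597 − 7101 = -3504 J.

W_net ≈ -3500 J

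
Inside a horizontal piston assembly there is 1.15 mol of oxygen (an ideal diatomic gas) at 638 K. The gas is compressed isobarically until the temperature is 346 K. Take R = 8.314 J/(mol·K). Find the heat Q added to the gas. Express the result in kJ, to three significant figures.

Q ≈ -9.77 kJ

Isobaric: W = nRΔT = (1.15)(8.314)(-292) = -2792 J.
ΔU = nCᵥΔT with Cᵥ = 5R/2: ΔU = (1.15)(20.79)(-292) = -6980 J.
Q = ΔU + W = -6980 − 2792 = -9771 J.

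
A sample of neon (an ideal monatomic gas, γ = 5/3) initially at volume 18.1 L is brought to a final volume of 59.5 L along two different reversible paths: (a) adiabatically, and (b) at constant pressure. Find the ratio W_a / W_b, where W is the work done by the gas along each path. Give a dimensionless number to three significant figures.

W_a / W_b ≈ 0.359

Path (a) adiabatic: W = P₁V₁(1 − (V₁/V₂)^(γ−1))/(γ−1) → W_a/(P₁V₁) = 0.8215.
Path (b) isobaric: W = P₁(V₂ − V₁) → W_b/(P₁V₁) = 2.287.
W_a / W_b = 0.8215 / 2.287 = 0.3592.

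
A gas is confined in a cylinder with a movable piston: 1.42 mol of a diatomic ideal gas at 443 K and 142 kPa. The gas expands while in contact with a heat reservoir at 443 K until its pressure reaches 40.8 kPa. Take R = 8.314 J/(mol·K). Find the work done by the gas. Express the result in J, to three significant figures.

Isothermal process: W = nRT ln(V₂/V₁) = nRT ln(P₁/P₂).
W = (1.42)(8.314)(443) × ln(142/40.8)
  = 5230 × ln(3.48) = 5230 × 1.247
W_by_gas = 6523 J.

W ≈ 6520 J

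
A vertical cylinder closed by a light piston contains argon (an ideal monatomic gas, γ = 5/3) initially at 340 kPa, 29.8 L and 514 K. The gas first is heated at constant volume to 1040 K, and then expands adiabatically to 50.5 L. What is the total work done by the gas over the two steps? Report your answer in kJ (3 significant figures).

W_total ≈ 9.12 kJ

Step 1 (isochoric): W = 0 (constant volume).
After step 1: P = 687.9 kPa (V unchanged).
Step 2 (adiabatic): W = (P₁V₁ − P₂V₂)/(γ−1) = (20501 − 14423)/0.667 = 9117 J.
W_total = 0 + 9117 = 9117 J.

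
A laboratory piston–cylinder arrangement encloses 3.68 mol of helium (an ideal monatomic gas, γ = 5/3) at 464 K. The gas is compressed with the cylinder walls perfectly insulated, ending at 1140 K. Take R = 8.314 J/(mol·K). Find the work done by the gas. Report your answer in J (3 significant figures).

Adiabatic ⇒ Q = 0, so W_by = −ΔU = nCᵥ(T₁ − T₂).
Cᵥ = 3R/2 = 12.47 J/(mol·K).
W = (3.68)(12.47)(464 − 1140) = -31024 J.

W ≈ -31000 J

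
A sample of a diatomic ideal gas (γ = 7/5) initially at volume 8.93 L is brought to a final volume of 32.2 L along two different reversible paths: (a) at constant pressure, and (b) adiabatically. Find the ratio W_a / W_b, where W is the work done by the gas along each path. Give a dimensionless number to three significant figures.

Path (a) isobaric: W = P₁(V₂ − V₁) → W_a/(P₁V₁) = 2.606.
Path (b) adiabatic: W = P₁V₁(1 − (V₁/V₂)^(γ−1))/(γ−1) → W_b/(P₁V₁) = 1.003.
W_a / W_b = 2.606 / 1.003 = 2.597.

W_a / W_b ≈ 2.60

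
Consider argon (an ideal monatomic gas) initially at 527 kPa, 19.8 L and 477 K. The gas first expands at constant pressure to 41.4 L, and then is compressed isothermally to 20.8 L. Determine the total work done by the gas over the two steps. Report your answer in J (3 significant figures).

Step 1 (isobaric): W = PΔV = (527 kPa)(41.4 − 19.8 L) = 11383 J.
After step 1: P = 527 kPa, V = 41.4 L, T = 997.4 K.
Step 2 (isothermal): W = P₁V₁ ln(V₂/V₁) = (21818) ln(20.8/41.4) = -15018 J.
W_total = 11383 − 15018 = -3635 J.

W_total ≈ -3630 J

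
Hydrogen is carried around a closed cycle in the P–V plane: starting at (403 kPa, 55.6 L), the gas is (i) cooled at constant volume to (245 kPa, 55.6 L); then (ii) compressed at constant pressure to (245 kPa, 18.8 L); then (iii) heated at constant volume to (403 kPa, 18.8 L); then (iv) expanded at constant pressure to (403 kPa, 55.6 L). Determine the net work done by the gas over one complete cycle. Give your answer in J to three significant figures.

Constant-volume legs do no work.
W(ii) = (245)(18.8 − 55.6) = -9016 J; W(iv) = (403)(55.6 − 18.8) = 14830 J.
W_net = -9016 + 14830 = 5814 J (the clockwise enclosed area).

W_net ≈ 5810 J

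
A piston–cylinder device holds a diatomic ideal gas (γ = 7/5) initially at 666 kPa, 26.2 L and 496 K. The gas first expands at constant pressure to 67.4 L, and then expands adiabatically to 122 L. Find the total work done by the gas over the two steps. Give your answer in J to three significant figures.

W_total ≈ 51100 J

Step 1 (isobaric): W = PΔV = (666 kPa)(67.4 − 26.2 L) = 27439 J.
After step 1: P = 666 kPa, V = 67.4 L, T = 1276 K.
Step 2 (adiabatic): W = (P₁V₁ − P₂V₂)/(γ−1) = (44888 − 35404)/0.4 = 23711 J.
W_total = 27439 + 23711 = 51150 J.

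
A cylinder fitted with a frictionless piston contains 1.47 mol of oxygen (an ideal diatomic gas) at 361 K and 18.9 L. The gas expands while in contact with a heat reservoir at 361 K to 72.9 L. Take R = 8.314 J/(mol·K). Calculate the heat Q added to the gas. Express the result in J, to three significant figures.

Q ≈ 5960 J

Isothermal ⇒ ΔU = 0, so Q = W = nRT ln(V₂/V₁).
Q = (1.47)(8.314)(361) ln(72.9/18.9) = 4412 × 1.35 = 5956 J.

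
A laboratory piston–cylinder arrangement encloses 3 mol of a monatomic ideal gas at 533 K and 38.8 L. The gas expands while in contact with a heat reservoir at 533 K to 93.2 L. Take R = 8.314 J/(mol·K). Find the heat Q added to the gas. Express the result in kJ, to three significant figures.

Q ≈ 11.6 kJ

Isothermal ⇒ ΔU = 0, so Q = W = nRT ln(V₂/V₁).
Q = (3)(8.314)(533) ln(93.2/38.8) = 13294 × 0.8763 = 11650 J.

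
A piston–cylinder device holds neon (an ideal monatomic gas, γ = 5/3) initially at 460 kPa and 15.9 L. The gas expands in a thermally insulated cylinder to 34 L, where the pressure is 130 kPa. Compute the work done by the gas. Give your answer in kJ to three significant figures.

W ≈ 4.34 kJ

Adiabatic: W = (P₁V₁ − P₂V₂)/(γ − 1) with γ = 5/3.
P₁V₁ = 7314 J, P₂V₂ = 4420 J.
W = (7314 − 4420) / 0.6667 = 4341 J.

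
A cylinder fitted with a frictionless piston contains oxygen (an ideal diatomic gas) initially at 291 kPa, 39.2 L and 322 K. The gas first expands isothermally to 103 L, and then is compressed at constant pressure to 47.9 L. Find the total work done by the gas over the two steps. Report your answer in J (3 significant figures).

Step 1 (isothermal): W = P₁V₁ ln(V₂/V₁) = (11407) ln(103/39.2) = 11020 J.
After step 1: P = 110.7 kPa, V = 103 L, T = 322 K.
Step 2 (isobaric): W = PΔV = (110.7 kPa)(47.9 − 103 L) = -6102 J.
W_total = 11020 − 6102 = 4918 J.

W_total ≈ 4920 J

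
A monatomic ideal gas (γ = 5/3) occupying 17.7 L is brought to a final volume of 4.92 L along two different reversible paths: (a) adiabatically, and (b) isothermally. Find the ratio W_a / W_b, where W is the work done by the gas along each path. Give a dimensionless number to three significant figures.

W_a / W_b ≈ 1.58

Path (a) adiabatic: W = P₁V₁(1 − (V₁/V₂)^(γ−1))/(γ−1) → W_a/(P₁V₁) = -2.022.
Path (b) isothermal: W = P₁V₁ ln(V₂/V₁) → W_b/(P₁V₁) = -1.28.
W_a / W_b = -2.022 / -1.28 = 1.579.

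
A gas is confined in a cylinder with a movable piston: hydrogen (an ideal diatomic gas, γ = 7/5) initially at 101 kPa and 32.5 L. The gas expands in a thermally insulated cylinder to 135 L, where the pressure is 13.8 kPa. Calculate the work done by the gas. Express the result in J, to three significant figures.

W ≈ 3550 J

Adiabatic: W = (P₁V₁ − P₂V₂)/(γ − 1) with γ = 7/5.
P₁V₁ = 3282 J, P₂V₂ = 1863 J.
W = (3282 − 1863) / 0.4 = 3549 J.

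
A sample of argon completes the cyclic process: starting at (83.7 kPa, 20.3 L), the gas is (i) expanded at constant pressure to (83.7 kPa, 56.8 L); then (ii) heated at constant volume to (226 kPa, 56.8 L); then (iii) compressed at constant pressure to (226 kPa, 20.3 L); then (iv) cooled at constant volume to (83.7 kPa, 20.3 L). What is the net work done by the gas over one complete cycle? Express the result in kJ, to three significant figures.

Constant-volume legs do no work.
W(i) = (83.7)(56.8 − 20.3) = 3055 J; W(iii) = (226)(20.3 − 56.8) = -8249 J.
W_net = 3055 − 8249 = -5194 J (the counter-clockwise enclosed area).

W_net ≈ -5.19 kJ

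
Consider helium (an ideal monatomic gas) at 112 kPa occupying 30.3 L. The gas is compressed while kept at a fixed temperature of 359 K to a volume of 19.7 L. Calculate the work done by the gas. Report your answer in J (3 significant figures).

Isothermal: W = nRT ln(V₂/V₁) = P₁V₁ ln(V₂/V₁).
P₁V₁ = (112 kPa)(30.3 L) = 3394 J.
W = 3394 × ln(19.7/30.3) = 3394 × -0.4305
W_by_gas = -1461 J.

W ≈ -1460 J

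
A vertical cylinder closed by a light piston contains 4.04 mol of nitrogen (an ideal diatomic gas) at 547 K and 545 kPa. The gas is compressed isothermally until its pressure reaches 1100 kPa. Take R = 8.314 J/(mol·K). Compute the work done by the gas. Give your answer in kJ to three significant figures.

Isothermal process: W = nRT ln(V₂/V₁) = nRT ln(P₁/P₂).
W = (4.04)(8.314)(547) × ln(545/1100)
  = 18373 × ln(0.4955) = 18373 × -0.7023
W_by_gas = -12903 J.

W ≈ -12.9 kJ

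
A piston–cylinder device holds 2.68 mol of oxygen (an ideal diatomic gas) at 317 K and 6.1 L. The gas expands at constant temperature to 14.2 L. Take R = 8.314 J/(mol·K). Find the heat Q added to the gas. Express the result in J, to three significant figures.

Q ≈ 5970 J

Isothermal ⇒ ΔU = 0, so Q = W = nRT ln(V₂/V₁).
Q = (2.68)(8.314)(317) ln(14.2/6.1) = 7063 × 0.845 = 5968 J.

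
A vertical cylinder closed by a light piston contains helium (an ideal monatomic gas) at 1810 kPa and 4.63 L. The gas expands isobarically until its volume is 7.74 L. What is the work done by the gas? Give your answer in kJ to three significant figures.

Isobaric: W = P ΔV.
W = (1810 kPa)(7.74 − 4.63 L) = (1810)(3.11) = 5629 J.

W ≈ 5.63 kJ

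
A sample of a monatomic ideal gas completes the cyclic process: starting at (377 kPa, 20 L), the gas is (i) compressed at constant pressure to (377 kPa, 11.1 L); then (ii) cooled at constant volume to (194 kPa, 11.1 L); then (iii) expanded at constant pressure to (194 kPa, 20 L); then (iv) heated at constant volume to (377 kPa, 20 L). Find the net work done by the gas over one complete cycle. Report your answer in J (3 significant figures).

Constant-volume legs do no work.
W(i) = (377)(11.1 − 20) = -3355 J; W(iii) = (194)(20 − 11.1) = 1727 J.
W_net = -3355 + 1727 = -1629 J (the counter-clockwise enclosed area).

W_net ≈ -1630 J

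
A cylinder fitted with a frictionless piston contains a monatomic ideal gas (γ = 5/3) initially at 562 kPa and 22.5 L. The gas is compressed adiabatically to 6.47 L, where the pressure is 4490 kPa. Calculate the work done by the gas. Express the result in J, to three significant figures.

Adiabatic: W = (P₁V₁ − P₂V₂)/(γ − 1) with γ = 5/3.
P₁V₁ = 12645 J, P₂V₂ = 29050 J.
W = (12645 − 29050) / 0.6667 = -24608 J.

W ≈ -24600 J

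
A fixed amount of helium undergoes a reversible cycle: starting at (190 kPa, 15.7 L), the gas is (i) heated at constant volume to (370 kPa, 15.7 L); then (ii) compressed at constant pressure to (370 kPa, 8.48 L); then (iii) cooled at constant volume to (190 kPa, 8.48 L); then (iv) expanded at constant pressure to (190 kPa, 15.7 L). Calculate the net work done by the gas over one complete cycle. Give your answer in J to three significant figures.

W_net ≈ -1300 J

Constant-volume legs do no work.
W(ii) = (370)(8.48 − 15.7) = -2671 J; W(iv) = (190)(15.7 − 8.48) = 1372 J.
W_net = -2671 + 1372 = -1300 J (the counter-clockwise enclosed area).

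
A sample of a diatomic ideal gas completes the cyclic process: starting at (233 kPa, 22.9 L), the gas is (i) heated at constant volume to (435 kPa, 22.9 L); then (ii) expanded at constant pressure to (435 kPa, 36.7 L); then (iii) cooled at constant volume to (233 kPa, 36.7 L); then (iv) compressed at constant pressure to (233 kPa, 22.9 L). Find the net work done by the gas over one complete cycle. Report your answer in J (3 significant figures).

W_net ≈ 2790 J

Constant-volume legs do no work.
W(ii) = (435)(36.7 − 22.9) = 6003 J; W(iv) = (233)(22.9 − 36.7) = -3215 J.
W_net = 6003 − 3215 = 2788 J (the clockwise enclosed area).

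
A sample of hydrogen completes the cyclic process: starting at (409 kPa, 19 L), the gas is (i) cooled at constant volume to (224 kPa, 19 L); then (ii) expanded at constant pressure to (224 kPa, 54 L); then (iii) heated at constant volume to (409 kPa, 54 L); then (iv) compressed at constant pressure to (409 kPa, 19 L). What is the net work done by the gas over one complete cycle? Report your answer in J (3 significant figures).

W_net ≈ -6480 J

Constant-volume legs do no work.
W(ii) = (224)(54 − 19) = 7840 J; W(iv) = (409)(19 − 54) = -14315 J.
W_net = 7840 − 14315 = -6475 J (the counter-clockwise enclosed area).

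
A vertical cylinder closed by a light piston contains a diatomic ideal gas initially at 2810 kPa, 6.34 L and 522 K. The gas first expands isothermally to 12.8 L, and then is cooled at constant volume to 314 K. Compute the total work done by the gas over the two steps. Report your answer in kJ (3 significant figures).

Step 1 (isothermal): W = P₁V₁ ln(V₂/V₁) = (17815) ln(12.8/6.34) = 12517 J.
Step 2 (isochoric): W = 0 (constant volume).
W_total = 12517 + 0 = 12517 J.

W_total ≈ 12.5 kJ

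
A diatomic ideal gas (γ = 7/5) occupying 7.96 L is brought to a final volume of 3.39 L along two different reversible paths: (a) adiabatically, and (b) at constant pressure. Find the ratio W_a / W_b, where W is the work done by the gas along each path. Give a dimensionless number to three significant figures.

W_a / W_b ≈ 1.77

Path (a) adiabatic: W = P₁V₁(1 − (V₁/V₂)^(γ−1))/(γ−1) → W_a/(P₁V₁) = -1.017.
Path (b) isobaric: W = P₁(V₂ − V₁) → W_b/(P₁V₁) = -0.5741.
W_a / W_b = -1.017 / -0.5741 = 1.772.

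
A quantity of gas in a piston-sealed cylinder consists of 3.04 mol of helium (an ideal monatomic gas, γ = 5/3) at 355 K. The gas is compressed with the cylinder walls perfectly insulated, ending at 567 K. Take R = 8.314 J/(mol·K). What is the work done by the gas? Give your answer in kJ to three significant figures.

W ≈ -8.04 kJ

Adiabatic ⇒ Q = 0, so W_by = −ΔU = nCᵥ(T₁ − T₂).
Cᵥ = 3R/2 = 12.47 J/(mol·K).
W = (3.04)(12.47)(355 − 567) = -8037 J.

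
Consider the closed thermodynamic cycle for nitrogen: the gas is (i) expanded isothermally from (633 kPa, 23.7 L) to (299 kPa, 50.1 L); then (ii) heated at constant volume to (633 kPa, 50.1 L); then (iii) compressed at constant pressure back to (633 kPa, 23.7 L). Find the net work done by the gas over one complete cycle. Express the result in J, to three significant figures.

Leg (i): W = PᵢVᵢ ln(V_f/Vᵢ) = (15002) ln(50.1/23.7) = 11230 J.
Leg (ii): W = 0.
Leg (iii): W = PΔV = (633)(23.7 − 50.1) = -16711 J.
W_net = 11230 − 16711 = -5481 J.

W_net ≈ -5480 J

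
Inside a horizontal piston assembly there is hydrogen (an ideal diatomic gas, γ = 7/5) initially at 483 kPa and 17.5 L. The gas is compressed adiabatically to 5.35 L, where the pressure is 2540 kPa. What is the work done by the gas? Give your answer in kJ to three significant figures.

W ≈ -12.8 kJ

Adiabatic: W = (P₁V₁ − P₂V₂)/(γ − 1) with γ = 7/5.
P₁V₁ = 8452 J, P₂V₂ = 13589 J.
W = (8452 − 13589) / 0.4 = -12841 J.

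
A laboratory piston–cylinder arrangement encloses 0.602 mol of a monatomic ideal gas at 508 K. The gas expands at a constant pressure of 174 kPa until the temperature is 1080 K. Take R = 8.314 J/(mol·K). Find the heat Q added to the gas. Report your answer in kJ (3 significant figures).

Isobaric: W = nRΔT = (0.602)(8.314)(572) = 2863 J.
ΔU = nCᵥΔT with Cᵥ = 3R/2: ΔU = (0.602)(12.47)(572) = 4294 J.
Q = ΔU + W = 4294 + 2863 = 7157 J.

Q ≈ 7.16 kJ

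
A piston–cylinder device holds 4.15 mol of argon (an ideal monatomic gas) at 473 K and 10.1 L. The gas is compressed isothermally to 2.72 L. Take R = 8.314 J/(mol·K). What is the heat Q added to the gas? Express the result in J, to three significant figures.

Isothermal ⇒ ΔU = 0, so Q = W = nRT ln(V₂/V₁).
Q = (4.15)(8.314)(473) ln(2.72/10.1) = 16320 × -1.312 = -21410 J.

Q ≈ -21400 J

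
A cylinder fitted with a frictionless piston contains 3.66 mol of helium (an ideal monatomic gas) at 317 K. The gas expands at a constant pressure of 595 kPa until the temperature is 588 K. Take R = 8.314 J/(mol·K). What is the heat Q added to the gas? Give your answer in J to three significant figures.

Isobaric: W = nRΔT = (3.66)(8.314)(271) = 8246 J.
ΔU = nCᵥΔT with Cᵥ = 3R/2: ΔU = (3.66)(12.47)(271) = 12369 J.
Q = ΔU + W = 12369 + 8246 = 20616 J.

Q ≈ 20600 J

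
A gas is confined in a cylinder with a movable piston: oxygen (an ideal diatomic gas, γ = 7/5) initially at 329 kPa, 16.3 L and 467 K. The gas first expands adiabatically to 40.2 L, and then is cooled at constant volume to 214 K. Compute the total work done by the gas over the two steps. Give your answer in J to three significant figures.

W_total ≈ 4060 J

Step 1 (adiabatic): W = (P₁V₁ − P₂V₂)/(γ−1) = (5363 − 3737)/0.4 = 4063 J.
Step 2 (isochoric): W = 0 (constant volume).
W_total = 4063 + 0 = 4063 J.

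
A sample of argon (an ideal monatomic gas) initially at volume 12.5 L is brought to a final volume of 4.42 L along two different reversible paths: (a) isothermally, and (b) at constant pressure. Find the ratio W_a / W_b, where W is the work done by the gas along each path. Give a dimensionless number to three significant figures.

Path (a) isothermal: W = P₁V₁ ln(V₂/V₁) → W_a/(P₁V₁) = -1.04.
Path (b) isobaric: W = P₁(V₂ − V₁) → W_b/(P₁V₁) = -0.6464.
W_a / W_b = -1.04 / -0.6464 = 1.608.

W_a / W_b ≈ 1.61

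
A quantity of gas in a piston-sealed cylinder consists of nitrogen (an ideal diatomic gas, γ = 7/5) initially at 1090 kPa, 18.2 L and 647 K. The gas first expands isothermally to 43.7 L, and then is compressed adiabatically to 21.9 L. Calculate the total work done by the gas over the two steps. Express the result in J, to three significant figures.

W_total ≈ 1590 J

Step 1 (isothermal): W = P₁V₁ ln(V₂/V₁) = (19838) ln(43.7/18.2) = 17377 J.
After step 1: P = 454 kPa, V = 43.7 L, T = 647 K.
Step 2 (adiabatic): W = (P₁V₁ − P₂V₂)/(γ−1) = (19838 − 26152)/0.4 = -15786 J.
W_total = 17377 − 15786 = 1590 J.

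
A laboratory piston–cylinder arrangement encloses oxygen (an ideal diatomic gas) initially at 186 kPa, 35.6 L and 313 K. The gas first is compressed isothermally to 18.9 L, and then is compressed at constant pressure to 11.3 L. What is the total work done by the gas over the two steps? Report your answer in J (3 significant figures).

Step 1 (isothermal): W = P₁V₁ ln(V₂/V₁) = (6622) ln(18.9/35.6) = -4193 J.
After step 1: P = 350.3 kPa, V = 18.9 L, T = 313 K.
Step 2 (isobaric): W = PΔV = (350.3 kPa)(11.3 − 18.9 L) = -2663 J.
W_total = -4193 − 2663 = -6855 J.

W_total ≈ -6860 J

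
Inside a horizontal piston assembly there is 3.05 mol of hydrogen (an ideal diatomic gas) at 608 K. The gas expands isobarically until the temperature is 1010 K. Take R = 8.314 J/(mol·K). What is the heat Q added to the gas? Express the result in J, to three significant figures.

Isobaric: W = nRΔT = (3.05)(8.314)(402) = 10194 J.
ΔU = nCᵥΔT with Cᵥ = 5R/2: ΔU = (3.05)(20.79)(402) = 25484 J.
Q = ΔU + W = 25484 + 10194 = 35678 J.

Q ≈ 35700 J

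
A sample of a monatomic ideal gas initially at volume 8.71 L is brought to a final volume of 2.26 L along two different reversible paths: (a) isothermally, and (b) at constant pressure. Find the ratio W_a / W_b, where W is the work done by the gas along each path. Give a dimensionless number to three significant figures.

W_a / W_b ≈ 1.82

Path (a) isothermal: W = P₁V₁ ln(V₂/V₁) → W_a/(P₁V₁) = -1.349.
Path (b) isobaric: W = P₁(V₂ − V₁) → W_b/(P₁V₁) = -0.7405.
W_a / W_b = -1.349 / -0.7405 = 1.822.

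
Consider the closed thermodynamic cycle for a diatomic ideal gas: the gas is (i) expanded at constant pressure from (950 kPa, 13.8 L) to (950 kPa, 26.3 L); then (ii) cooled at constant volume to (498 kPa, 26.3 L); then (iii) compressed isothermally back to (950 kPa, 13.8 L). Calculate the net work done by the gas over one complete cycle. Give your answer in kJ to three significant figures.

Leg (i): W = PΔV = (950)(26.3 − 13.8) = 11875 J.
Leg (ii): W = 0.
Leg (iii): W = PᵢVᵢ ln(V_f/Vᵢ) = (13097) ln(13.8/26.3) = -8447 J.
W_net = 11875 − 8447 = 3428 J.

W_net ≈ 3.43 kJ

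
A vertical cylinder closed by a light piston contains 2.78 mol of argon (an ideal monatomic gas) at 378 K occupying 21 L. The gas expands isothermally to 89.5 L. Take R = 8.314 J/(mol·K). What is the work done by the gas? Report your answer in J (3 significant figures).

W ≈ 12700 J

Isothermal: W = nRT ln(V₂/V₁).
W = (2.78)(8.314)(378) × ln(89.5/21)
  = 8737 × 1.45
W_by_gas = 12666 J.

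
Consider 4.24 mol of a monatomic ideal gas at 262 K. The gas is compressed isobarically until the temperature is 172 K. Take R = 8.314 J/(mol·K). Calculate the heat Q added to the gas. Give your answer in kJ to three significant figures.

Isobaric: W = nRΔT = (4.24)(8.314)(-90) = -3173 J.
ΔU = nCᵥΔT with Cᵥ = 3R/2: ΔU = (4.24)(12.47)(-90) = -4759 J.
Q = ΔU + W = -4759 − 3173 = -7932 J.

Q ≈ -7.93 kJ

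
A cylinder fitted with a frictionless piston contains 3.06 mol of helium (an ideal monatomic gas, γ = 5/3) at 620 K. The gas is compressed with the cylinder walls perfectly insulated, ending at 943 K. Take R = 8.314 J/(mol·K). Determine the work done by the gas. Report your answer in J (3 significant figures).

Adiabatic ⇒ Q = 0, so W_by = −ΔU = nCᵥ(T₁ − T₂).
Cᵥ = 3R/2 = 12.47 J/(mol·K).
W = (3.06)(12.47)(620 − 943) = -12326 J.

W ≈ -12300 J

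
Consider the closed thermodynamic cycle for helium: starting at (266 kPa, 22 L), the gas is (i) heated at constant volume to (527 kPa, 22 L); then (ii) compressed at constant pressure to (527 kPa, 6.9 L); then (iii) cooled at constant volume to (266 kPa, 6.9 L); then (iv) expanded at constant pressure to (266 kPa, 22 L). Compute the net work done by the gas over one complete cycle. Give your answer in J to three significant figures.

W_net ≈ -3940 J

Constant-volume legs do no work.
W(ii) = (527)(6.9 − 22) = -7958 J; W(iv) = (266)(22 − 6.9) = 4017 J.
W_net = -7958 + 4017 = -3941 J (the counter-clockwise enclosed area).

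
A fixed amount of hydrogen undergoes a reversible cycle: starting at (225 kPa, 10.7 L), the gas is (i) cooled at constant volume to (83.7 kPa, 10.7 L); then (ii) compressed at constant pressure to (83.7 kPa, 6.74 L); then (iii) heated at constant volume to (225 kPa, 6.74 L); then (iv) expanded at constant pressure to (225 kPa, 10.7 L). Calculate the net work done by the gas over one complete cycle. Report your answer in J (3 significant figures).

W_net ≈ 560 J

Constant-volume legs do no work.
W(ii) = (83.7)(6.74 − 10.7) = -331.5 J; W(iv) = (225)(10.7 − 6.74) = 891 J.
W_net = -331.5 + 891 = 559.5 J (the clockwise enclosed area).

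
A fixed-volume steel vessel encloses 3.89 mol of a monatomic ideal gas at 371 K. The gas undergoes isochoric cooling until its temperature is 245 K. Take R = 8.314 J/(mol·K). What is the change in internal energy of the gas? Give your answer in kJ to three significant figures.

ΔU ≈ -6.11 kJ

Constant volume ⇒ W = 0, so Q = ΔU = nCᵥΔT with Cᵥ = 3R/2 = 12.47 J/(mol·K).
ΔU = (3.89)(12.47)(245 − 371) = -6113 J.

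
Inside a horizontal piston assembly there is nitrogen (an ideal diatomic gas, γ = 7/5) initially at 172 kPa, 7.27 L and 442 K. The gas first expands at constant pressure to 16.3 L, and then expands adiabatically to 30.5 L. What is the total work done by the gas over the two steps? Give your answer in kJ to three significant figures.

Step 1 (isobaric): W = PΔV = (172 kPa)(16.3 − 7.27 L) = 1553 J.
After step 1: P = 172 kPa, V = 16.3 L, T = 991 K.
Step 2 (adiabatic): W = (P₁V₁ − P₂V₂)/(γ−1) = (2804 − 2182)/0.4 = 1554 J.
W_total = 1553 + 1554 = 3107 J.

W_total ≈ 3.11 kJ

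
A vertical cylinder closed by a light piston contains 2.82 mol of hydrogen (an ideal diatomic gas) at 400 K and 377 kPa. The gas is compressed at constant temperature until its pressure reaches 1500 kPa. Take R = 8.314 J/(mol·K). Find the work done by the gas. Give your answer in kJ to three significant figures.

Isothermal process: W = nRT ln(V₂/V₁) = nRT ln(P₁/P₂).
W = (2.82)(8.314)(400) × ln(377/1500)
  = 9378 × ln(0.2513) = 9378 × -1.381
W_by_gas = -12951 J.

W ≈ -13.0 kJ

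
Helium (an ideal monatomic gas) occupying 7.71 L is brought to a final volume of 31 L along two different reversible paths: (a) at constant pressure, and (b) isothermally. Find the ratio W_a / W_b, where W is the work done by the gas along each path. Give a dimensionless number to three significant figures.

W_a / W_b ≈ 2.17

Path (a) isobaric: W = P₁(V₂ − V₁) → W_a/(P₁V₁) = 3.021.
Path (b) isothermal: W = P₁V₁ ln(V₂/V₁) → W_b/(P₁V₁) = 1.391.
W_a / W_b = 3.021 / 1.391 = 2.171.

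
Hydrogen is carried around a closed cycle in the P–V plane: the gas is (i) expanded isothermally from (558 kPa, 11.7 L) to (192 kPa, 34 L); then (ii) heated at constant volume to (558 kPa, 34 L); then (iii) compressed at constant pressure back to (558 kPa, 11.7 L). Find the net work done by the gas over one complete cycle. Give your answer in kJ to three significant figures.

W_net ≈ -5.48 kJ

Leg (i): W = PᵢVᵢ ln(V_f/Vᵢ) = (6529) ln(34/11.7) = 6965 J.
Leg (ii): W = 0.
Leg (iii): W = PΔV = (558)(11.7 − 34) = -12443 J.
W_net = 6965 − 12443 = -5479 J.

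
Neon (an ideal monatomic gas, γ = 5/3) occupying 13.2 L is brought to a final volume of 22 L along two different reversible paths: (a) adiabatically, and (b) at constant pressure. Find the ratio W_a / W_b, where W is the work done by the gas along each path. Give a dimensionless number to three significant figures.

W_a / W_b ≈ 0.649

Path (a) adiabatic: W = P₁V₁(1 − (V₁/V₂)^(γ−1))/(γ−1) → W_a/(P₁V₁) = 0.4329.
Path (b) isobaric: W = P₁(V₂ − V₁) → W_b/(P₁V₁) = 0.6667.
W_a / W_b = 0.4329 / 0.6667 = 0.6494.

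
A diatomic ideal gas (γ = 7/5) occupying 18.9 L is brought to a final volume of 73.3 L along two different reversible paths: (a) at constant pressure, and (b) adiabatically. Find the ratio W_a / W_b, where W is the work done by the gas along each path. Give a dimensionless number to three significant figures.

Path (a) isobaric: W = P₁(V₂ − V₁) → W_a/(P₁V₁) = 2.878.
Path (b) adiabatic: W = P₁V₁(1 − (V₁/V₂)^(γ−1))/(γ−1) → W_b/(P₁V₁) = 1.046.
W_a / W_b = 2.878 / 1.046 = 2.751.

W_a / W_b ≈ 2.75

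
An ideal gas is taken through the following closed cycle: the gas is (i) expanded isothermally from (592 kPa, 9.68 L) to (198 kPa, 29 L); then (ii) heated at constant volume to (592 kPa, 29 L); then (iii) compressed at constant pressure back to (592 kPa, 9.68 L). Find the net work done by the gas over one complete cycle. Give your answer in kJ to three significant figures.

Leg (i): W = PᵢVᵢ ln(V_f/Vᵢ) = (5731) ln(29/9.68) = 6288 J.
Leg (ii): W = 0.
Leg (iii): W = PΔV = (592)(9.68 − 29) = -11437 J.
W_net = 6288 − 11437 = -5150 J.

W_net ≈ -5.15 kJ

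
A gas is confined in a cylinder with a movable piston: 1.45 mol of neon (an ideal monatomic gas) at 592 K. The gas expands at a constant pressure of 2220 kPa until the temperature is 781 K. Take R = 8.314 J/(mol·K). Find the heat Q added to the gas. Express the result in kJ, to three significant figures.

Q ≈ 5.70 kJ

Isobaric: W = nRΔT = (1.45)(8.314)(189) = 2278 J.
ΔU = nCᵥΔT with Cᵥ = 3R/2: ΔU = (1.45)(12.47)(189) = 3418 J.
Q = ΔU + W = 3418 + 2278 = 5696 J.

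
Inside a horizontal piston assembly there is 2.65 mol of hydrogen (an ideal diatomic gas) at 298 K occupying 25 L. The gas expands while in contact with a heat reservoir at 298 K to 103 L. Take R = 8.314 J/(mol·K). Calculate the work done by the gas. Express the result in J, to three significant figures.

W ≈ 9300 J

Isothermal: W = nRT ln(V₂/V₁).
W = (2.65)(8.314)(298) × ln(103/25)
  = 6566 × 1.416
W_by_gas = 9296 J.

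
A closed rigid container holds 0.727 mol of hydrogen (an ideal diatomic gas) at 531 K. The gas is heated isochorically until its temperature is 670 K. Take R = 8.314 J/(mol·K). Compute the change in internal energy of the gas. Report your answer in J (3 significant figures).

ΔU ≈ 2100 J

Constant volume ⇒ W = 0, so Q = ΔU = nCᵥΔT with Cᵥ = 5R/2 = 20.79 J/(mol·K).
ΔU = (0.727)(20.79)(670 − 531) = 2100 J.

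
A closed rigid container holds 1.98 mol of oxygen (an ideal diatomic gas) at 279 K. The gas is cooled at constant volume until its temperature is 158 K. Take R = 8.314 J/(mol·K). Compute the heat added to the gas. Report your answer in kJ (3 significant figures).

Constant volume ⇒ W = 0, so Q = ΔU = nCᵥΔT with Cᵥ = 5R/2 = 20.79 J/(mol·K).
ΔU = (1.98)(20.79)(158 − 279) = -4980 J.

Q ≈ -4.98 kJ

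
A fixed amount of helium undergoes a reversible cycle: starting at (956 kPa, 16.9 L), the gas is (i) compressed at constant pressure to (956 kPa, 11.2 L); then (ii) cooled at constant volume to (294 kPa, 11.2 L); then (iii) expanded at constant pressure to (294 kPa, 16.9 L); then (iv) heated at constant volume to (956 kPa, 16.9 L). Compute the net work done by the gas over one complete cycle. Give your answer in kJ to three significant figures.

W_net ≈ -3.77 kJ

Constant-volume legs do no work.
W(i) = (956)(11.2 − 16.9) = -5449 J; W(iii) = (294)(16.9 − 11.2) = 1676 J.
W_net = -5449 + 1676 = -3773 J (the counter-clockwise enclosed area).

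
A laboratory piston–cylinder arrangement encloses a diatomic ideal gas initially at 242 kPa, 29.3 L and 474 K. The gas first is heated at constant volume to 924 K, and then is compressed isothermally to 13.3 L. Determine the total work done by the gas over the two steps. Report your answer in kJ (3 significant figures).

Step 1 (isochoric): W = 0 (constant volume).
After step 1: P = 471.7 kPa (V unchanged).
Step 2 (isothermal): W = P₁V₁ ln(V₂/V₁) = (13822) ln(13.3/29.3) = -10917 J.
W_total = 0 − 10917 = -10917 J.

W_total ≈ -10.9 kJ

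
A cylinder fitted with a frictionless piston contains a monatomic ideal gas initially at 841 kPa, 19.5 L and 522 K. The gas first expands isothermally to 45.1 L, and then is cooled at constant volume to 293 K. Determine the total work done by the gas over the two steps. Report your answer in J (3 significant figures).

W_total ≈ 13800 J

Step 1 (isothermal): W = P₁V₁ ln(V₂/V₁) = (16400) ln(45.1/19.5) = 13750 J.
Step 2 (isochoric): W = 0 (constant volume).
W_total = 13750 + 0 = 13750 J.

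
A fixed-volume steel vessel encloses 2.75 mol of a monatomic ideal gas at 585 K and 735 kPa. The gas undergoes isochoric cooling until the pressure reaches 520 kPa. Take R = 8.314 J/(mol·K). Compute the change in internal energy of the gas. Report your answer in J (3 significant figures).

Constant volume ⇒ W = 0, so Q = ΔU = nCᵥΔT with Cᵥ = 3R/2 = 12.47 J/(mol·K).
At constant V, T₂/T₁ = P₂/P₁ ⇒ ΔT = T₁(P₂/P₁ − 1) = 585·(520/735 − 1) = -171.1 K.
ΔU = (2.75)(12.47)(-171.1) = -5869 J.

ΔU ≈ -5870 J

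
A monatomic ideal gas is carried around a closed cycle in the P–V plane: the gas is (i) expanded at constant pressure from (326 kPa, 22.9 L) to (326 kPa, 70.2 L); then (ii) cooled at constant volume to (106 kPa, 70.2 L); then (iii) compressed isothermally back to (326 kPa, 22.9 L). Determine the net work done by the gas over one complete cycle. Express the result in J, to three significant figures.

Leg (i): W = PΔV = (326)(70.2 − 22.9) = 15420 J.
Leg (ii): W = 0.
Leg (iii): W = PᵢVᵢ ln(V_f/Vᵢ) = (7441) ln(22.9/70.2) = -8336 J.
W_net = 15420 − 8336 = 7084 J.

W_net ≈ 7080 J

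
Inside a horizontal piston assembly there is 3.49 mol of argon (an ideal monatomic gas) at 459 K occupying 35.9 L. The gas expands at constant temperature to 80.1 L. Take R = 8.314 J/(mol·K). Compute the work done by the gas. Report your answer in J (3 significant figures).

W ≈ 10700 J

Isothermal: W = nRT ln(V₂/V₁).
W = (3.49)(8.314)(459) × ln(80.1/35.9)
  = 13318 × 0.8025
W_by_gas = 10688 J.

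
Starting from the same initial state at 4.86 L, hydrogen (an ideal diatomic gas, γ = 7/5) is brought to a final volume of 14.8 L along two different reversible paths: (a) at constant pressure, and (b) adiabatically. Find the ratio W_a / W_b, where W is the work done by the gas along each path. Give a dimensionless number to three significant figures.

W_a / W_b ≈ 2.28

Path (a) isobaric: W = P₁(V₂ − V₁) → W_a/(P₁V₁) = 2.045.
Path (b) adiabatic: W = P₁V₁(1 − (V₁/V₂)^(γ−1))/(γ−1) → W_b/(P₁V₁) = 0.8986.
W_a / W_b = 2.045 / 0.8986 = 2.276.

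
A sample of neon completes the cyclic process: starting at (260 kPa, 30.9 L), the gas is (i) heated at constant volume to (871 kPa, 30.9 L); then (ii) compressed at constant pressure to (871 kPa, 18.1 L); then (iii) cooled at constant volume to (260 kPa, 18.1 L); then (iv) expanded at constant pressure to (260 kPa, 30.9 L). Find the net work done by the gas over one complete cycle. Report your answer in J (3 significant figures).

W_net ≈ -7820 J

Constant-volume legs do no work.
W(ii) = (871)(18.1 − 30.9) = -11149 J; W(iv) = (260)(30.9 − 18.1) = 3328 J.
W_net = -11149 + 3328 = -7821 J (the counter-clockwise enclosed area).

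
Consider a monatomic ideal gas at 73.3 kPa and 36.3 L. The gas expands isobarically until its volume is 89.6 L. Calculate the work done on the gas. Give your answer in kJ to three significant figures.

W ≈ -3.91 kJ

Isobaric: W = P ΔV.
W = (73.3 kPa)(89.6 − 36.3 L) = (73.3)(53.3) = 3907 J.
Work on gas = −W_by = -3907 J.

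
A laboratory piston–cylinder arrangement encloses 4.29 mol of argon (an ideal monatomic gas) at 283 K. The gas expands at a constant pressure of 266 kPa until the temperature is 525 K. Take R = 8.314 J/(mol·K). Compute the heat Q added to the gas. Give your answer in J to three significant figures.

Isobaric: W = nRΔT = (4.29)(8.314)(242) = 8631 J.
ΔU = nCᵥΔT with Cᵥ = 3R/2: ΔU = (4.29)(12.47)(242) = 12947 J.
Q = ΔU + W = 12947 + 8631 = 21579 J.

Q ≈ 21600 J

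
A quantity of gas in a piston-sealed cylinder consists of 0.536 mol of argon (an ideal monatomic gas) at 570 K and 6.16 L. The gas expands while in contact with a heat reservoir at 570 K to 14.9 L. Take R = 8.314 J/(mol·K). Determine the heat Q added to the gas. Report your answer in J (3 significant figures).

Isothermal ⇒ ΔU = 0, so Q = W = nRT ln(V₂/V₁).
Q = (0.536)(8.314)(570) ln(14.9/6.16) = 2540 × 0.8833 = 2244 J.

Q ≈ 2240 J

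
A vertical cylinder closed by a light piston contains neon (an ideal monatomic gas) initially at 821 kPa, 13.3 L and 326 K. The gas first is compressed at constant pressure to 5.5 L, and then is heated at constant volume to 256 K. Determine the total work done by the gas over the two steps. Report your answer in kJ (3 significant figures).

W_total ≈ -6.40 kJ

Step 1 (isobaric): W = PΔV = (821 kPa)(5.5 − 13.3 L) = -6404 J.
Step 2 (isochoric): W = 0 (constant volume).
W_total = -6404 + 0 = -6404 J.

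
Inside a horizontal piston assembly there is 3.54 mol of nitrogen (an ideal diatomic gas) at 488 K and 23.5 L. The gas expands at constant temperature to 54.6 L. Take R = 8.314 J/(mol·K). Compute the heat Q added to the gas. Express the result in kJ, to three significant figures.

Isothermal ⇒ ΔU = 0, so Q = W = nRT ln(V₂/V₁).
Q = (3.54)(8.314)(488) ln(54.6/23.5) = 14363 × 0.843 = 12108 J.

Q ≈ 12.1 kJ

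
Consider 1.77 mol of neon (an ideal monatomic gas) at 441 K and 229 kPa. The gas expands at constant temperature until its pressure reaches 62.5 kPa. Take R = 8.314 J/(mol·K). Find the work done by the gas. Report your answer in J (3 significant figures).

Isothermal process: W = nRT ln(V₂/V₁) = nRT ln(P₁/P₂).
W = (1.77)(8.314)(441) × ln(229/62.5)
  = 6490 × ln(3.664) = 6490 × 1.299
W_by_gas = 8427 J.

W ≈ 8430 J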